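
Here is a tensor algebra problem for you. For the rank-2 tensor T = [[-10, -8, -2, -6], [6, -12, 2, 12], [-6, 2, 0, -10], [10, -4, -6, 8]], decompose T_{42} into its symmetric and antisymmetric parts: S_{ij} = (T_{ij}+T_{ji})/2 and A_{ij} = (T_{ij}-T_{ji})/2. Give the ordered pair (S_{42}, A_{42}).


T_{42} = -4
T_{24} = 12
S_{42} = (-4 + 12)/2 = 8/2 = 4
A_{42} = (-4 - 12)/2 = -16/2 = -8
Check: S + A = 4 + -8 = -4 = T_{42}.

(4, -8)


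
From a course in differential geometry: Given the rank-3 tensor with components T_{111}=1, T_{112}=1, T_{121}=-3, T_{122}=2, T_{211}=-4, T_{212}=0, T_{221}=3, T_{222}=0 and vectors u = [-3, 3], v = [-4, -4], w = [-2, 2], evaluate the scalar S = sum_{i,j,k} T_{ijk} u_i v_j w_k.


S = sum over i,j,k of T_{ijk} u_i v_j w_k. Expanding all 8 terms:
T_{111}*u_1*v_1*w_1 = 1*-3*-4*-2 = -24  (running total: -24)
T_{112}*u_1*v_1*w_2 = 1*-3*-4*2 = 24  (running total: 0)
T_{121}*u_1*v_2*w_1 = -3*-3*-4*-2 = 72  (running total: 72)
T_{122}*u_1*v_2*w_2 = 2*-3*-4*2 = 48  (running total: 120)
T_{211}*u_2*v_1*w_1 = -4*3*-4*-2 = -96  (running total: 24)
T_{212}*u_2*v_1*w_2 = 0*3*-4*2 = 0  (running total: 24)
T_{221}*u_2*v_2*w_1 = 3*3*-4*-2 = 72  (running total: 96)
T_{222}*u_2*v_2*w_2 = 0*3*-4*2 = 0  (running total: 96)
S = 96

96


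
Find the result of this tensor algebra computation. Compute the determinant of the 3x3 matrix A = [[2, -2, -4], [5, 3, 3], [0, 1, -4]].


Expanding along the first row, det(A) = a11*M_11 - a12*M_12 + a13*M_13, where M_1j is the (1,j) minor.
Minor M_11 = 3*-4 - 3*1 = -15
Minor M_12 = 5*-4 - 3*0 = -20
Minor M_13 = 5*1 - 3*0 = 5
det = 2*(-15) - -2*(-20) + -4*(5)
    = -30 - 40 + -20
    = -90

-90


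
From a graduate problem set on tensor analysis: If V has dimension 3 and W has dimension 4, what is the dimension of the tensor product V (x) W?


The dimension of a tensor product is the product of dimensions.
dim(V) = 3, dim(W) = 4
dim(V (x) W) = 3 * 4 = 12

12


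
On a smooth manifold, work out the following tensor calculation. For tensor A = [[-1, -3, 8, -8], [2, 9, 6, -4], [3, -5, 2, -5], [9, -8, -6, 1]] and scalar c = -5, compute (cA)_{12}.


Scalar multiplication: (cA)_{ij} = c * A_{ij}.
c = -5
A_{12} = -3
(cA)_{12} = -5 * -3 = 15

15


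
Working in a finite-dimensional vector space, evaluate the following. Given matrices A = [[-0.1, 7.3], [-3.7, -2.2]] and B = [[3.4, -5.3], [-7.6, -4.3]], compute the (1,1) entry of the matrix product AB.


(AB)_{ij} = sum_k A_{ik} B_{kj}.
For i=1, j=1:
A_{11} * B_{11} = -0.1 * 3.4 = -0.34
A_{12} * B_{21} = 7.3 * -7.6 = -55.48
Sum = -0.34 + -55.48 = -55.82

-55.82


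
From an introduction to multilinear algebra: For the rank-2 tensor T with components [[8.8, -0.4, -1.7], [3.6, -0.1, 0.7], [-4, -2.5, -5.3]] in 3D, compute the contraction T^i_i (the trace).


The contraction (trace) of a rank-2 tensor is the sum of its diagonal elements.
Diagonal entries: A[1,1] = 8.8, A[2,2] = -0.1, A[3,3] = -5.3
Tr(A) = 8.8 + -0.1 + -5.3 = 3.4

3.4


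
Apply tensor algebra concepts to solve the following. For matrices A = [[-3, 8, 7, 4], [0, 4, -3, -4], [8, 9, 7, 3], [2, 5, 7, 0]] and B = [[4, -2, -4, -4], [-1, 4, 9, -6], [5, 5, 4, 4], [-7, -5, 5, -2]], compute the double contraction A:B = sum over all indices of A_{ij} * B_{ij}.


A:B = sum over all i,j of A_{ij} * B_{ij}.
Row 1: -3*4=-12, 8*-2=-16, 7*-4=-28, 4*-4=-16 => row sum = -72
Row 2: 0*-1=0, 4*4=16, -3*9=-27, -4*-6=24 => row sum = 13
Row 3: 8*5=40, 9*5=45, 7*4=28, 3*4=12 => row sum = 125
Row 4: 2*-7=-14, 5*-5=-25, 7*5=35, 0*-2=0 => row sum = -4
Total = -72 + 13 + 125 + -4 = 62

62


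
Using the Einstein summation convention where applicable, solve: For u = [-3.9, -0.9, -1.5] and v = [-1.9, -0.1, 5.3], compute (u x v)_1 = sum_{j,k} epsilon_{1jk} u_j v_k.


(u x v)_1 = sum_{j,k} epsilon_{1jk} u_j v_k. Only permutations of (1,2,3) contribute; the two non-zero terms are:
eps_{123} u_2 v_3 = 1 * -0.9 * 5.3 = -4.77
eps_{132} u_3 v_2 = -1 * -1.5 * -0.1 = -0.15
(u x v)_1 = -4.92

-4.92


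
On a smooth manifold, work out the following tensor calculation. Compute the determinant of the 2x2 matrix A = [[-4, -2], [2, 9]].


For a 2x2 matrix [[a, b], [c, d]], det = a*d - b*c.
a = -4, b = -2, c = 2, d = 9
a*d = -4 * 9 = -36
b*c = -2 * 2 = -4
det = -36 - -4 = -32

-32


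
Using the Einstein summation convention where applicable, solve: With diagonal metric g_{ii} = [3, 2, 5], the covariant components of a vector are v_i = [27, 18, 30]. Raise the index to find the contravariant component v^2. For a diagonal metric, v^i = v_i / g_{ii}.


To raise an index with a diagonal metric: v^i = v_i / g_{ii}.
For index 2: v_2 = 18, g_{22} = 2
v^2 = 18 / 2 = 9

9


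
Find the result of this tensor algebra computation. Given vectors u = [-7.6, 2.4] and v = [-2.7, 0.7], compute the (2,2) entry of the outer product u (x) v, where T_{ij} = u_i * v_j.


The outer product entry T_{ij} = u_i * v_j.
We need i=2, j=2.
u_2 = 2.4, v_2 = 0.7
T_{2,2} = 2.4 * 0.7 = 1.68

1.68


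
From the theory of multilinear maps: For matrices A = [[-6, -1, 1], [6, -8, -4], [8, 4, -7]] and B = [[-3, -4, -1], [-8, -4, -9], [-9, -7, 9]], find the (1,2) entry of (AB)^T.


(AB)^T_{ij} = (AB)_{ji} = sum_k A_{jk} B_{ki}.
For i=1, j=2 we need (AB)_{21}:
A_{21} * B_{11} = 6 * -3 = -18
A_{22} * B_{21} = -8 * -8 = 64
A_{23} * B_{31} = -4 * -9 = 36
Sum = -18 + 64 + 36 = 82

82


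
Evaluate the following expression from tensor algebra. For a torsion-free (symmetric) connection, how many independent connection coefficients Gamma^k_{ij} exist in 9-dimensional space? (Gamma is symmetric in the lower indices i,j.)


Christoffel symbols Gamma^k_{ij} are symmetric in i,j, so there are d * d(d+1)/2 independent symbols.
d = 9
d(d+1)/2 = 9 * 10 / 2 = 45
Total = 9 * 45 = 405

405


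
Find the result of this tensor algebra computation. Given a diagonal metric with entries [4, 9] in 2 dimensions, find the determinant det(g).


For a diagonal metric, the determinant is the product of diagonal entries.
Diagonal entries: 4, 9
det(g) = 4 * 9 = 36

36


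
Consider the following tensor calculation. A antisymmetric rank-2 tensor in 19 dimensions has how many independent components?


A antisymmetric rank-2 tensor in d dimensions has d(d-1)/2 independent components.
d = 19
d(d-1)/2 = 19 * 18 / 2 = 342 / 2 = 171

171


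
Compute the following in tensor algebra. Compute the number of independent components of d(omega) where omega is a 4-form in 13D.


The exterior derivative of a p-form is a (p+1)-form.
Its number of independent components is C(n, p+1).
n = 13, p+1 = 5
C(13, 5) = 1287

1287


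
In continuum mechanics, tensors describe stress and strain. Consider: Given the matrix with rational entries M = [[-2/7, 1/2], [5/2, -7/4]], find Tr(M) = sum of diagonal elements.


The trace is the sum of diagonal entries.
Diagonal: M[1,1] = -2/7, M[2,2] = -7/4
Tr(M) = -2/7 + -7/4
Computing step by step:
After adding M[1,1]: -2/7
After adding M[2,2]: -57/28
Tr(M) = -57/28

-57/28


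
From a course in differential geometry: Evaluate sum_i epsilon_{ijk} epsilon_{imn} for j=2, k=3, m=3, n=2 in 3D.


Using the identity: epsilon_{ijk} epsilon_{imn} = delta_{jm} delta_{kn} - delta_{jn} delta_{km}.
delta_{23} = 0
delta_{32} = 0
delta_{22} = 1
delta_{33} = 1
Result = 0 * 0 - 1 * 1 = 0 - 1 = -1

-1


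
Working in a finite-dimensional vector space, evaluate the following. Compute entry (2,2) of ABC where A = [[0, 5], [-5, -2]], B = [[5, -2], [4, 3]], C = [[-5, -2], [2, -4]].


(ABC)_{22} = sum_m (AB)_{2m} C_{m2}. First compute row 2 of AB.
(AB)_{21} = -5*5 + -2*4 = -33
(AB)_{22} = -5*-2 + -2*3 = 4
Now contract with column 2 of C:
(AB)_{21} * C_{12} = -33 * -2 = 66
(AB)_{22} * C_{22} = 4 * -4 = -16
(ABC)_{22} = 66 + -16 = 50

50


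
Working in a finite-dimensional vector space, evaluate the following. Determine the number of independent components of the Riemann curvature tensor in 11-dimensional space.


The Riemann tensor in d dimensions has d^2(d^2 - 1)/12 independent components.
d = 11, so d^2 = 121
d^2 - 1 = 120
d^2(d^2 - 1) = 121 * 120 = 14520
Divide by 12: 14520 / 12 = 1210

1210


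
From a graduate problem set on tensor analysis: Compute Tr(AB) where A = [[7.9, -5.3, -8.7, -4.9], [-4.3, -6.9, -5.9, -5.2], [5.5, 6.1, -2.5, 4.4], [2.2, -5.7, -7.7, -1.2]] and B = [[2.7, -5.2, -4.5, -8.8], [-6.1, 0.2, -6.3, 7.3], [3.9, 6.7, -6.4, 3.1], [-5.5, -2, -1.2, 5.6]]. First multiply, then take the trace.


Tr(AB) = sum_i (AB)_{ii} where (AB)_{ii} = sum_k A_{ik} B_{ki}.
(AB)_{11} = 7.9*2.7 + -5.3*-6.1 + -8.7*3.9 + -4.9*-5.5 = 46.68
(AB)_{22} = -4.3*-5.2 + -6.9*0.2 + -5.9*6.7 + -5.2*-2 = -8.15
(AB)_{33} = 5.5*-4.5 + 6.1*-6.3 + -2.5*-6.4 + 4.4*-1.2 = -52.46
(AB)_{44} = 2.2*-8.8 + -5.7*7.3 + -7.7*3.1 + -1.2*5.6 = -91.56
Tr(AB) = 46.68 + -8.15 + -52.46 + -91.56 = -105.49

-105.49


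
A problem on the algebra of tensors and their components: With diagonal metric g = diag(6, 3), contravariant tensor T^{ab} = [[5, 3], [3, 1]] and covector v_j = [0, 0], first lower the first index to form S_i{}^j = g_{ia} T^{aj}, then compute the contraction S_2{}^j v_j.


Step 1: lower the first index. For a diagonal metric, g_{ia} T^{aj} = g_{ii} T^{ij} (no sum on i).
g_{22} = 3
S_2{}^1 = 3 * T^{21} = 3 * 3 = 9
S_2{}^2 = 3 * T^{22} = 3 * 1 = 3
Step 2: contract S_2{}^j with v_j.
S_2{}^1 * v_1 = 9 * 0 = 0
S_2{}^2 * v_2 = 3 * 0 = 0
Result = 0 + 0 = 0

0


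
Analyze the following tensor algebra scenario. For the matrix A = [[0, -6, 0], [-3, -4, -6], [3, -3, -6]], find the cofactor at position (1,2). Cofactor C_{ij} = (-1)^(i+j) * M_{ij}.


To find cofactor C_{12}, delete row 1 and column 2.
The resulting 2x2 submatrix is: [[-3, -6], [3, -6]]
Minor M_{12} = -3*-6 - -6*3
  = 18 - -18 = 36
Sign = (-1)^(1+2) = (-1)^3 = -1
Cofactor C_{12} = -1 * 36 = -36

-36


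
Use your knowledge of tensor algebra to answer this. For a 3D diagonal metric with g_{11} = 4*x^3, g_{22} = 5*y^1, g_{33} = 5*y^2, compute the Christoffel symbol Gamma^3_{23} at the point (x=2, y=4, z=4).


For a diagonal metric, Gamma^k_{ij} = (1/2) g^{kk} (dg_{ik}/dx_j + dg_{jk}/dx_i - dg_{ij}/dx_k).
The metric is diagonal, so g_{ab} = 0 for a != b.
At the given point: g_{11} = 32, g_{22} = 20, g_{33} = 80
g^{33} = 1/80
dg_{23}/dx_3 = 0 (off-diagonal)
dg_{33}/dx_2 = dg_{33}/dx_2 = 40
dg_{23}/dx_3 = 0 (off-diagonal)
Numerator = 0 + 40 - 0 = 40
Gamma^3_{23} = 40 / (2 * 80) = 1/4

1/4


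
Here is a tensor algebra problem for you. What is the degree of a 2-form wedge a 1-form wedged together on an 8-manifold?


The degree of a wedge product is the sum of the degrees of the individual forms.
Degrees: 2, 1
Total degree = 2 + 1 = 3

3


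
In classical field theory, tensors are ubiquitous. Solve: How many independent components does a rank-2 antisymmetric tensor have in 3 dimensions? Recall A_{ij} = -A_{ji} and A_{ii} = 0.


An antisymmetric rank-2 tensor satisfies A_{ij} = -A_{ji}, so diagonal entries are zero.
The independent components are the upper-triangular entries: C(n, 2) = n(n-1)/2.
n = 3
C(3, 2) = 3 * 2 / 2 = 6 / 2 = 3

3


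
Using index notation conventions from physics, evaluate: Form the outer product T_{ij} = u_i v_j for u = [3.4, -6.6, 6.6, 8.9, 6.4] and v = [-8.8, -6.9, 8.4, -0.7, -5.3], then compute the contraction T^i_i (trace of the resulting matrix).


The outer product gives T_{ij} = u_i v_j.
The trace (contraction) is Tr(T) = sum_i T_{ii} = sum_i u_i v_i.
Diagonal entries:
T_{11} = u_1 * v_1 = 3.4 * -8.8 = -29.92
T_{22} = u_2 * v_2 = -6.6 * -6.9 = 45.54
T_{33} = u_3 * v_3 = 6.6 * 8.4 = 55.44
T_{44} = u_4 * v_4 = 8.9 * -0.7 = -6.23
T_{55} = u_5 * v_5 = 6.4 * -5.3 = -33.92
Tr(T) = -29.92 + 45.54 + 55.44 + -6.23 + -33.92 = 30.91

30.91


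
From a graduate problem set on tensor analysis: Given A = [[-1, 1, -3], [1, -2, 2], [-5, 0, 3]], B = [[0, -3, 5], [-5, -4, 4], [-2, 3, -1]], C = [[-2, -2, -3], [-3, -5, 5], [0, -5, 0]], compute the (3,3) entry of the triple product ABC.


(ABC)_{33} = sum_m (AB)_{3m} C_{m3}. First compute row 3 of AB.
(AB)_{31} = -5*0 + 0*-5 + 3*-2 = -6
(AB)_{32} = -5*-3 + 0*-4 + 3*3 = 24
(AB)_{33} = -5*5 + 0*4 + 3*-1 = -28
Now contract with column 3 of C:
(AB)_{31} * C_{13} = -6 * -3 = 18
(AB)_{32} * C_{23} = 24 * 5 = 120
(AB)_{33} * C_{33} = -28 * 0 = 0
(ABC)_{33} = 18 + 120 + 0 = 138

138


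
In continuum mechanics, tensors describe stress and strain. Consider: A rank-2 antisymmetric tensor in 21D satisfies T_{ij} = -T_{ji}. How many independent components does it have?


An antisymmetric rank-2 tensor satisfies A_{ij} = -A_{ji}, so diagonal entries are zero.
The independent components are the upper-triangular entries: C(n, 2) = n(n-1)/2.
n = 21
C(21, 2) = 21 * 20 / 2 = 420 / 2 = 210

210


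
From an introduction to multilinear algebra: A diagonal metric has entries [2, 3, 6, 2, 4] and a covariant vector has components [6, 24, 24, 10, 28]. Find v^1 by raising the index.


To raise an index with a diagonal metric: v^i = v_i / g_{ii}.
For index 1: v_1 = 6, g_{11} = 2
v^1 = 6 / 2 = 3

3


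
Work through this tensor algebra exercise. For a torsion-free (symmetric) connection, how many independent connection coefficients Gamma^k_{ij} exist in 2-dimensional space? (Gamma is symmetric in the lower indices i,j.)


Christoffel symbols Gamma^k_{ij} are symmetric in i,j, so there are d * d(d+1)/2 independent symbols.
d = 2
d(d+1)/2 = 2 * 3 / 2 = 3
Total = 2 * 3 = 6

6


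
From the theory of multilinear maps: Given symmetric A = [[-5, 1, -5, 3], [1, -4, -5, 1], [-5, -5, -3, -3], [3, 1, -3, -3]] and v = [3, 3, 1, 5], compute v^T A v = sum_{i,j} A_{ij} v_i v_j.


First compute Av:
(Av)_1 = -5*3 + 1*3 + -5*1 + 3*5 = -2
(Av)_2 = 1*3 + -4*3 + -5*1 + 1*5 = -9
(Av)_3 = -5*3 + -5*3 + -3*1 + -3*5 = -48
(Av)_4 = 3*3 + 1*3 + -3*1 + -3*5 = -6
Av = [-2, -9, -48, -6]
Then v^T (Av) = 3*-2 + 3*-9 + 1*-48 + 5*-6
= -6 + -27 + -48 + -30 = -111

-111


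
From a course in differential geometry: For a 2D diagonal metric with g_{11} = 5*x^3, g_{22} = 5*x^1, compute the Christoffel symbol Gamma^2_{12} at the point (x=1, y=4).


For a diagonal metric, Gamma^k_{ij} = (1/2) g^{kk} (dg_{ik}/dx_j + dg_{jk}/dx_i - dg_{ij}/dx_k).
The metric is diagonal, so g_{ab} = 0 for a != b.
At the given point: g_{11} = 5, g_{22} = 5
g^{22} = 1/5
dg_{12}/dx_2 = 0 (off-diagonal)
dg_{22}/dx_1 = dg_{22}/dx_1 = 5
dg_{12}/dx_2 = 0 (off-diagonal)
Numerator = 0 + 5 - 0 = 5
Gamma^2_{12} = 5 / (2 * 5) = 1/2

1/2


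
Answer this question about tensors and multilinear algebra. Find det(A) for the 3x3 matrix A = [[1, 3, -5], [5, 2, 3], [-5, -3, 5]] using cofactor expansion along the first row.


Expanding along the first row, det(A) = a11*M_11 - a12*M_12 + a13*M_13, where M_1j is the (1,j) minor.
Minor M_11 = 2*5 - 3*-3 = 19
Minor M_12 = 5*5 - 3*-5 = 40
Minor M_13 = 5*-3 - 2*-5 = -5
det = 1*(19) - 3*(40) + -5*(-5)
    = 19 - 120 + 25
    = -76

-76


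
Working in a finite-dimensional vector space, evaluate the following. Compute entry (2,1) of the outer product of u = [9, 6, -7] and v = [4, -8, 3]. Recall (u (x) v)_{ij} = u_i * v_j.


The outer product entry T_{ij} = u_i * v_j.
We need i=2, j=1.
u_2 = 6, v_1 = 4
T_{2,1} = 6 * 4 = 24

24


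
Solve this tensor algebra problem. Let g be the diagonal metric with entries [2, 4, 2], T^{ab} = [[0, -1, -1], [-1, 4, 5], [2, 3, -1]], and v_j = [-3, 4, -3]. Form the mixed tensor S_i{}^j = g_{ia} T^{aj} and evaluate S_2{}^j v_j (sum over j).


Step 1: lower the first index. For a diagonal metric, g_{ia} T^{aj} = g_{ii} T^{ij} (no sum on i).
g_{22} = 4
S_2{}^1 = 4 * T^{21} = 4 * -1 = -4
S_2{}^2 = 4 * T^{22} = 4 * 4 = 16
S_2{}^3 = 4 * T^{23} = 4 * 5 = 20
Step 2: contract S_2{}^j with v_j.
S_2{}^1 * v_1 = -4 * -3 = 12
S_2{}^2 * v_2 = 16 * 4 = 64
S_2{}^3 * v_3 = 20 * -3 = -60
Result = 12 + 64 + -60 = 16

16


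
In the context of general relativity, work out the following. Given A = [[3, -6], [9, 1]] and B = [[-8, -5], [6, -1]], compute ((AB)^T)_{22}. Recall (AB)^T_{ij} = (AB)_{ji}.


(AB)^T_{ij} = (AB)_{ji} = sum_k A_{jk} B_{ki}.
For i=2, j=2 we need (AB)_{22}:
A_{21} * B_{12} = 9 * -5 = -45
A_{22} * B_{22} = 1 * -1 = -1
Sum = -45 + -1 = -46

-46


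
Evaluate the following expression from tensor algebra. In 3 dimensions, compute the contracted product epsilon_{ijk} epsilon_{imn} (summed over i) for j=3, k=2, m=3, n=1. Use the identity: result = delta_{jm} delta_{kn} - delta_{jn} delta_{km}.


Using the identity: epsilon_{ijk} epsilon_{imn} = delta_{jm} delta_{kn} - delta_{jn} delta_{km}.
delta_{33} = 1
delta_{21} = 0
delta_{31} = 0
delta_{23} = 0
Result = 1 * 0 - 0 * 0 = 0 - 0 = 0

0


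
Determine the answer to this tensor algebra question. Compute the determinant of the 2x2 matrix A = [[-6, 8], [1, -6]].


For a 2x2 matrix [[a, b], [c, d]], det = a*d - b*c.
a = -6, b = 8, c = 1, d = -6
a*d = -6 * -6 = 36
b*c = 8 * 1 = 8
det = 36 - 8 = 28

28


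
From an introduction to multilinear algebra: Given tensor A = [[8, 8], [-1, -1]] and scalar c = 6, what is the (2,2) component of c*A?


Scalar multiplication: (cA)_{ij} = c * A_{ij}.
c = 6
A_{22} = -1
(cA)_{22} = 6 * -1 = -6

-6


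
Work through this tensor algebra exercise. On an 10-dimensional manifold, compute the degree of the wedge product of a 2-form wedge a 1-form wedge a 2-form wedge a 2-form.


The degree of a wedge product is the sum of the degrees of the individual forms.
Degrees: 2, 1, 2, 2
Total degree = 2 + 1 + 2 + 2 = 7

7


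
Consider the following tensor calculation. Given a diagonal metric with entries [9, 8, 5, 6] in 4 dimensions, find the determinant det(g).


For a diagonal metric, the determinant is the product of diagonal entries.
Diagonal entries: 9, 8, 5, 6
det(g) = 9 * 8 * 5 * 6 = 2160

2160


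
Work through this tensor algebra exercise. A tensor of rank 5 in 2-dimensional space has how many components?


The number of components of a rank-r tensor in d dimensions is d^r.
Here d = 2 and r = 5.
2^5 = 32

32


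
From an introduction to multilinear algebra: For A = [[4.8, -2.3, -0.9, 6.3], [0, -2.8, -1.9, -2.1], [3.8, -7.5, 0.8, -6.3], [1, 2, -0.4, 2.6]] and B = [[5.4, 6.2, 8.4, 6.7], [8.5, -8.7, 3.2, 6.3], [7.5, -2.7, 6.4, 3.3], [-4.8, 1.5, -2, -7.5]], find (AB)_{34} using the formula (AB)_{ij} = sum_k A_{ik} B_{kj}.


(AB)_{ij} = sum_k A_{ik} B_{kj}.
For i=3, j=4:
A_{31} * B_{14} = 3.8 * 6.7 = 25.46
A_{32} * B_{24} = -7.5 * 6.3 = -47.25
A_{33} * B_{34} = 0.8 * 3.3 = 2.64
A_{34} * B_{44} = -6.3 * -7.5 = 47.25
Sum = 25.46 + -47.25 + 2.64 + 47.25 = 28.1

28.1


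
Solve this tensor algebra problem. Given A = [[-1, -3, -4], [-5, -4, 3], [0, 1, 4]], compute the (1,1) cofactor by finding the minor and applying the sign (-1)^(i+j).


To find cofactor C_{11}, delete row 1 and column 1.
The resulting 2x2 submatrix is: [[-4, 3], [1, 4]]
Minor M_{11} = -4*4 - 3*1
  = -16 - 3 = -19
Sign = (-1)^(1+1) = (-1)^2 = 1
Cofactor C_{11} = 1 * -19 = -19

-19


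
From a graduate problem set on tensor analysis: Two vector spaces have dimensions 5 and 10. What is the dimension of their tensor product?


The dimension of a tensor product is the product of dimensions.
dim(V) = 5, dim(W) = 10
dim(V (x) W) = 5 * 10 = 50

50


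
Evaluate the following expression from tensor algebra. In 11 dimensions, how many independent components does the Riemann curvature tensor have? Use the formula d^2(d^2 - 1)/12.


The Riemann tensor in d dimensions has d^2(d^2 - 1)/12 independent components.
d = 11, so d^2 = 121
d^2 - 1 = 120
d^2(d^2 - 1) = 121 * 120 = 14520
Divide by 12: 14520 / 12 = 1210

1210


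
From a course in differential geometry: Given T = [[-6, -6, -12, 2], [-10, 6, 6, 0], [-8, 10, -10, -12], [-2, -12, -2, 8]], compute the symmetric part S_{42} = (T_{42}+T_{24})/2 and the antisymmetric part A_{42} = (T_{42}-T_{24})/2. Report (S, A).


T_{42} = -12
T_{24} = 0
S_{42} = (-12 + 0)/2 = -12/2 = -6
A_{42} = (-12 - 0)/2 = -12/2 = -6
Check: S + A = -6 + -6 = -12 = T_{42}.

(-6, -6)


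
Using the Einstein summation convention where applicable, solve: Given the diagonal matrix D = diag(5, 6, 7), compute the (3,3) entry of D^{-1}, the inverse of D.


For a diagonal matrix, the inverse has entries (D^{-1})_{ii} = 1/d_{ii}.
The diagonal entries are: d_{11} = 5, d_{22} = 6, d_{33} = 7
We need (D^{-1})_{33} = 1/d_{33} = 1/7 = 1/7

1/7


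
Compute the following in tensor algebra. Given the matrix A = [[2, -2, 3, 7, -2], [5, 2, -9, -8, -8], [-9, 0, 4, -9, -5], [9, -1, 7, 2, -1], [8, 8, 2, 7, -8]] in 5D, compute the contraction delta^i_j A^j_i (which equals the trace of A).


The contraction (trace) of a rank-2 tensor is the sum of its diagonal elements.
Diagonal entries: A[1,1] = 2, A[2,2] = 2, A[3,3] = 4, A[4,4] = 2, A[5,5] = -8
Tr(A) = 2 + 2 + 4 + 2 + -8 = 2

2


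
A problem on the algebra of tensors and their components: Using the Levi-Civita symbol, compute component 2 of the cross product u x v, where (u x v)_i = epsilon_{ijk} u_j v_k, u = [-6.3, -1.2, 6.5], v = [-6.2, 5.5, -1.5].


(u x v)_2 = sum_{j,k} epsilon_{2jk} u_j v_k. Only permutations of (1,2,3) contribute; the two non-zero terms are:
eps_{213} u_1 v_3 = -1 * -6.3 * -1.5 = -9.45
eps_{231} u_3 v_1 = 1 * 6.5 * -6.2 = -40.3
(u x v)_2 = -49.75

-49.75


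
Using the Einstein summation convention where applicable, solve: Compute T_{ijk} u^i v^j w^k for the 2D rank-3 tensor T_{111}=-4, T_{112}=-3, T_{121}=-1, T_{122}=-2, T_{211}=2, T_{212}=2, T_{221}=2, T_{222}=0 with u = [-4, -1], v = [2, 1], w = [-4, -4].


S = sum over i,j,k of T_{ijk} u_i v_j w_k. Expanding all 8 terms:
T_{111}*u_1*v_1*w_1 = -4*-4*2*-4 = -128  (running total: -128)
T_{112}*u_1*v_1*w_2 = -3*-4*2*-4 = -96  (running total: -224)
T_{121}*u_1*v_2*w_1 = -1*-4*1*-4 = -16  (running total: -240)
T_{122}*u_1*v_2*w_2 = -2*-4*1*-4 = -32  (running total: -272)
T_{211}*u_2*v_1*w_1 = 2*-1*2*-4 = 16  (running total: -256)
T_{212}*u_2*v_1*w_2 = 2*-1*2*-4 = 16  (running total: -240)
T_{221}*u_2*v_2*w_1 = 2*-1*1*-4 = 8  (running total: -232)
T_{222}*u_2*v_2*w_2 = 0*-1*1*-4 = 0  (running total: -232)
S = -232

-232


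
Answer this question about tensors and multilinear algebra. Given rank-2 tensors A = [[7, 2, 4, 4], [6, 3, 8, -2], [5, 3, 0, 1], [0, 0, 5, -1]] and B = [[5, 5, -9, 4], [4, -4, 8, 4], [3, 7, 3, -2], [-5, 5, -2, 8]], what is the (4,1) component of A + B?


Tensor addition is component-wise: (A + B)_{ij} = A_{ij} + B_{ij}.
A_{41} = 0
B_{41} = -5
(A + B)_{41} = 0 + -5 = -5

-5


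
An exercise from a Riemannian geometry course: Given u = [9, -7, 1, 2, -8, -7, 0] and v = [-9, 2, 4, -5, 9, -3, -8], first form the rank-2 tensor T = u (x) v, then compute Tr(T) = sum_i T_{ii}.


The outer product gives T_{ij} = u_i v_j.
The trace (contraction) is Tr(T) = sum_i T_{ii} = sum_i u_i v_i.
Diagonal entries:
T_{11} = u_1 * v_1 = 9 * -9 = -81
T_{22} = u_2 * v_2 = -7 * 2 = -14
T_{33} = u_3 * v_3 = 1 * 4 = 4
T_{44} = u_4 * v_4 = 2 * -5 = -10
T_{55} = u_5 * v_5 = -8 * 9 = -72
T_{66} = u_6 * v_6 = -7 * -3 = 21
T_{77} = u_7 * v_7 = 0 * -8 = 0
Tr(T) = -81 + -14 + 4 + -10 + -72 + 21 + 0 = -152

-152


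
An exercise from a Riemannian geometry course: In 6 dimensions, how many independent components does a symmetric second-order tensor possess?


A symmetric rank-2 tensor in d dimensions has d(d+1)/2 independent components.
d = 6
d(d+1)/2 = 6 * 7 / 2 = 42 / 2 = 21

21


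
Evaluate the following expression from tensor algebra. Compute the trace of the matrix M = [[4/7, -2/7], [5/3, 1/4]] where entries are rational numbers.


The trace is the sum of diagonal entries.
Diagonal: M[1,1] = 4/7, M[2,2] = 1/4
Tr(M) = 4/7 + 1/4
Computing step by step:
After adding M[1,1]: 4/7
After adding M[2,2]: 23/28
Tr(M) = 23/28

23/28


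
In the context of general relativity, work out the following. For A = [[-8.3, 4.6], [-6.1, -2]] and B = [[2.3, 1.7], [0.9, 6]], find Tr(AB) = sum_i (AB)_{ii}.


Tr(AB) = sum_i (AB)_{ii} where (AB)_{ii} = sum_k A_{ik} B_{ki}.
(AB)_{11} = -8.3*2.3 + 4.6*0.9 = -14.95
(AB)_{22} = -6.1*1.7 + -2*6 = -22.37
Tr(AB) = -14.95 + -22.37 = -37.32

-37.32


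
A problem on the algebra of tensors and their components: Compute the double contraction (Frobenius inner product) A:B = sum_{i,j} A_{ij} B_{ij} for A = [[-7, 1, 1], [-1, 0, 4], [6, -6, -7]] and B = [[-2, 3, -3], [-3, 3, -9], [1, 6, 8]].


A:B = sum over all i,j of A_{ij} * B_{ij}.
Row 1: -7*-2=14, 1*3=3, 1*-3=-3 => row sum = 14
Row 2: -1*-3=3, 0*3=0, 4*-9=-36 => row sum = -33
Row 3: 6*1=6, -6*6=-36, -7*8=-56 => row sum = -86
Total = 14 + -33 + -86 = -105

-105


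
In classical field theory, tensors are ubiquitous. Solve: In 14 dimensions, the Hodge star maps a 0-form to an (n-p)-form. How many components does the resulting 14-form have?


The Hodge dual of a p-form on an n-dimensional manifold is an (n-p)-form.
n = 14, p = 0, so dual degree = 14 - 0 = 14
The number of components is C(n, n-p) = C(14, 14) = 1

1


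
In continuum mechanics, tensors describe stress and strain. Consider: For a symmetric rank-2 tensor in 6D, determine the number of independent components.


A symmetric rank-2 tensor in d dimensions has d(d+1)/2 independent components.
d = 6
d(d+1)/2 = 6 * 7 / 2 = 42 / 2 = 21

21


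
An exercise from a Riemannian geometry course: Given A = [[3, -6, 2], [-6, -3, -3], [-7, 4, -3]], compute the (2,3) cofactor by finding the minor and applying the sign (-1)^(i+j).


To find cofactor C_{23}, delete row 2 and column 3.
The resulting 2x2 submatrix is: [[3, -6], [-7, 4]]
Minor M_{23} = 3*4 - -6*-7
  = 12 - 42 = -30
Sign = (-1)^(2+3) = (-1)^5 = -1
Cofactor C_{23} = -1 * -30 = 30

30


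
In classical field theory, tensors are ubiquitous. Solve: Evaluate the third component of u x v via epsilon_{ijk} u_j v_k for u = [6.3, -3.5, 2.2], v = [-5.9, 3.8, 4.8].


(u x v)_3 = sum_{j,k} epsilon_{3jk} u_j v_k. Only permutations of (1,2,3) contribute; the two non-zero terms are:
eps_{312} u_1 v_2 = 1 * 6.3 * 3.8 = 23.94
eps_{321} u_2 v_1 = -1 * -3.5 * -5.9 = -20.65
(u x v)_3 = 3.29

3.29


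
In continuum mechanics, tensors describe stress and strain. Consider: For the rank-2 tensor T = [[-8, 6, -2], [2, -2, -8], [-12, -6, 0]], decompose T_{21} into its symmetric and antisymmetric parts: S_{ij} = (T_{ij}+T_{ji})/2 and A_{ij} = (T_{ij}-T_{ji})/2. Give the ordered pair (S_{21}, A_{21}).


T_{21} = 2
T_{12} = 6
S_{21} = (2 + 6)/2 = 8/2 = 4
A_{21} = (2 - 6)/2 = -4/2 = -2
Check: S + A = 4 + -2 = 2 = T_{21}.

(4, -2)


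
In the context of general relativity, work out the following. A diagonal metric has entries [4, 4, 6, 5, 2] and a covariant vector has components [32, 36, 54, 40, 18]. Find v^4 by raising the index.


To raise an index with a diagonal metric: v^i = v_i / g_{ii}.
For index 4: v_4 = 40, g_{44} = 5
v^4 = 40 / 5 = 8

8


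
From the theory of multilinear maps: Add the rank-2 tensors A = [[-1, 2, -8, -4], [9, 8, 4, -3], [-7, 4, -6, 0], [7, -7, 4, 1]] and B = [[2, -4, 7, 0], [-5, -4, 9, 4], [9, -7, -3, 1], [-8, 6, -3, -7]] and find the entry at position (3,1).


Tensor addition is component-wise: (A + B)_{ij} = A_{ij} + B_{ij}.
A_{31} = -7
B_{31} = 9
(A + B)_{31} = -7 + 9 = 2

2


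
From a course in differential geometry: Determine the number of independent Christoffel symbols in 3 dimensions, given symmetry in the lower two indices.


Christoffel symbols Gamma^k_{ij} are symmetric in i,j, so there are d * d(d+1)/2 independent symbols.
d = 3
d(d+1)/2 = 3 * 4 / 2 = 6
Total = 3 * 6 = 18

18


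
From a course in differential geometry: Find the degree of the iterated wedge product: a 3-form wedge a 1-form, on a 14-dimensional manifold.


The degree of a wedge product is the sum of the degrees of the individual forms.
Degrees: 3, 1
Total degree = 3 + 1 = 4

4


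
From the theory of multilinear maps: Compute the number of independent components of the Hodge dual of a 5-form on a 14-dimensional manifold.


The Hodge dual of a p-form on an n-dimensional manifold is an (n-p)-form.
n = 14, p = 5, so dual degree = 14 - 5 = 9
The number of components is C(n, n-p) = C(14, 9) = 2002

2002


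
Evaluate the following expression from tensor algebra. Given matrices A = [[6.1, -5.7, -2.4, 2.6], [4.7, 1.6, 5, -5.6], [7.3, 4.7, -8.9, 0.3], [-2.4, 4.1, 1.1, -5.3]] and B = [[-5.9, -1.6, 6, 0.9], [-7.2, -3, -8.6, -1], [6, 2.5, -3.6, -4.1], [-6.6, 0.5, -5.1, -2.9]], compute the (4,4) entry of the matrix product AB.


(AB)_{ij} = sum_k A_{ik} B_{kj}.
For i=4, j=4:
A_{41} * B_{14} = -2.4 * 0.9 = -2.16
A_{42} * B_{24} = 4.1 * -1 = -4.1
A_{43} * B_{34} = 1.1 * -4.1 = -4.51
A_{44} * B_{44} = -5.3 * -2.9 = 15.37
Sum = -2.16 + -4.1 + -4.51 + 15.37 = 4.6

4.6


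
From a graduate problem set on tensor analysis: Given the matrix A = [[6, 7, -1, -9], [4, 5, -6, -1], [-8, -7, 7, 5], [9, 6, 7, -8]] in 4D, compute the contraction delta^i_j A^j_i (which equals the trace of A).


The contraction (trace) of a rank-2 tensor is the sum of its diagonal elements.
Diagonal entries: A[1,1] = 6, A[2,2] = 5, A[3,3] = 7, A[4,4] = -8
Tr(A) = 6 + 5 + 7 + -8 = 10

10


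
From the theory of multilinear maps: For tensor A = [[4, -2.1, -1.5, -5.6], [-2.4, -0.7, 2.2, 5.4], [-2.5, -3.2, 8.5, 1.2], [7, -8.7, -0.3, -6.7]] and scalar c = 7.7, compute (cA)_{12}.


Scalar multiplication: (cA)_{ij} = c * A_{ij}.
c = 7.7
A_{12} = -2.1
(cA)_{12} = 7.7 * -2.1 = -16.17

-16.17


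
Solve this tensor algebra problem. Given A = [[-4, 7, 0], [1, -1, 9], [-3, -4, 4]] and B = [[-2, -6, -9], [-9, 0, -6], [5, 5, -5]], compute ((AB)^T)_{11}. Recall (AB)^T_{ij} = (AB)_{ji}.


(AB)^T_{ij} = (AB)_{ji} = sum_k A_{jk} B_{ki}.
For i=1, j=1 we need (AB)_{11}:
A_{11} * B_{11} = -4 * -2 = 8
A_{12} * B_{21} = 7 * -9 = -63
A_{13} * B_{31} = 0 * 5 = 0
Sum = 8 + -63 + 0 = -55

-55


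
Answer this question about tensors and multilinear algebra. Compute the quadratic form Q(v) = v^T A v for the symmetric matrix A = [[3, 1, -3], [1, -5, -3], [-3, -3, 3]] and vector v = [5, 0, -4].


First compute Av:
(Av)_1 = 3*5 + 1*0 + -3*-4 = 27
(Av)_2 = 1*5 + -5*0 + -3*-4 = 17
(Av)_3 = -3*5 + -3*0 + 3*-4 = -27
Av = [27, 17, -27]
Then v^T (Av) = 5*27 + 0*17 + -4*-27
= 135 + 0 + 108 = 243

243


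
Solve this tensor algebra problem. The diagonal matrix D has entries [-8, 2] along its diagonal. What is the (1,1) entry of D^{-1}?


For a diagonal matrix, the inverse has entries (D^{-1})_{ii} = 1/d_{ii}.
The diagonal entries are: d_{11} = -8, d_{22} = 2
We need (D^{-1})_{11} = 1/d_{11} = 1/-8 = -1/8

-1/8


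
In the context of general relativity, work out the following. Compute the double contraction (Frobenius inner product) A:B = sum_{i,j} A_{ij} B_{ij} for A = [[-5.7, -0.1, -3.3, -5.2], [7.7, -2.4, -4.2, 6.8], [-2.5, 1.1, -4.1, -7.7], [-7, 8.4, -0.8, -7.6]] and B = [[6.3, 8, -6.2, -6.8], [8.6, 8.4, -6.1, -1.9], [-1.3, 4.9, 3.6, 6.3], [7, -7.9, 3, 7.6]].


A:B = sum over all i,j of A_{ij} * B_{ij}.
Row 1: -5.7*6.3=-35.91, -0.1*8=-0.8, -3.3*-6.2=20.46, -5.2*-6.8=35.36 => row sum = 19.11
Row 2: 7.7*8.6=66.22, -2.4*8.4=-20.16, -4.2*-6.1=25.62, 6.8*-1.9=-12.92 => row sum = 58.76
Row 3: -2.5*-1.3=3.25, 1.1*4.9=5.39, -4.1*3.6=-14.76, -7.7*6.3=-48.51 => row sum = -54.63
Row 4: -7*7=-49, 8.4*-7.9=-66.36, -0.8*3=-2.4, -7.6*7.6=-57.76 => row sum = -175.52
Total = 19.11 + 58.76 + -54.63 + -175.52 = -152.28

-152.28


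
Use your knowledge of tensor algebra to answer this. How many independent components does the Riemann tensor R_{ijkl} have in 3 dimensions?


The Riemann tensor in d dimensions has d^2(d^2 - 1)/12 independent components.
d = 3, so d^2 = 9
d^2 - 1 = 8
d^2(d^2 - 1) = 9 * 8 = 72
Divide by 12: 72 / 12 = 6

6


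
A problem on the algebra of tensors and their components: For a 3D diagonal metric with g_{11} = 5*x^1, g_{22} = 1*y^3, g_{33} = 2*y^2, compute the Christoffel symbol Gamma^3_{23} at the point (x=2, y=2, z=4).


For a diagonal metric, Gamma^k_{ij} = (1/2) g^{kk} (dg_{ik}/dx_j + dg_{jk}/dx_i - dg_{ij}/dx_k).
The metric is diagonal, so g_{ab} = 0 for a != b.
At the given point: g_{11} = 10, g_{22} = 8, g_{33} = 8
g^{33} = 1/8
dg_{23}/dx_3 = 0 (off-diagonal)
dg_{33}/dx_2 = dg_{33}/dx_2 = 8
dg_{23}/dx_3 = 0 (off-diagonal)
Numerator = 0 + 8 - 0 = 8
Gamma^3_{23} = 8 / (2 * 8) = 1/2

1/2


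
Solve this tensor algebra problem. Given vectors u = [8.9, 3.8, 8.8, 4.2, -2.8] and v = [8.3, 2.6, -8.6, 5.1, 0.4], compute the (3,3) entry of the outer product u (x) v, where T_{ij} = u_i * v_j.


The outer product entry T_{ij} = u_i * v_j.
We need i=3, j=3.
u_3 = 8.8, v_3 = -8.6
T_{3,3} = 8.8 * -8.6 = -75.68

-75.68


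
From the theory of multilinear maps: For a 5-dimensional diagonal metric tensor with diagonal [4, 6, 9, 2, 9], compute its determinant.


For a diagonal metric, the determinant is the product of diagonal entries.
Diagonal entries: 4, 6, 9, 2, 9
det(g) = 4 * 6 * 9 * 2 * 9 = 3888

3888


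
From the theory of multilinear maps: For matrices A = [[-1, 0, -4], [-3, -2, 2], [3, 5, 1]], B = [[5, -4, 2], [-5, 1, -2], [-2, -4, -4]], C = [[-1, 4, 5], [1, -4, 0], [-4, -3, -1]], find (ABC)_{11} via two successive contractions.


(ABC)_{11} = sum_m (AB)_{1m} C_{m1}. First compute row 1 of AB.
(AB)_{11} = -1*5 + 0*-5 + -4*-2 = 3
(AB)_{12} = -1*-4 + 0*1 + -4*-4 = 20
(AB)_{13} = -1*2 + 0*-2 + -4*-4 = 14
Now contract with column 1 of C:
(AB)_{11} * C_{11} = 3 * -1 = -3
(AB)_{12} * C_{21} = 20 * 1 = 20
(AB)_{13} * C_{31} = 14 * -4 = -56
(ABC)_{11} = -3 + 20 + -56 = -39

-39


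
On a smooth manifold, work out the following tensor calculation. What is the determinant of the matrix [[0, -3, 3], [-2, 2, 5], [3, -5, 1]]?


Expanding along the first row, det(A) = a11*M_11 - a12*M_12 + a13*M_13, where M_1j is the (1,j) minor.
Minor M_11 = 2*1 - 5*-5 = 27
Minor M_12 = -2*1 - 5*3 = -17
Minor M_13 = -2*-5 - 2*3 = 4
det = 0*(27) - -3*(-17) + 3*(4)
    = 0 - 51 + 12
    = -39

-39


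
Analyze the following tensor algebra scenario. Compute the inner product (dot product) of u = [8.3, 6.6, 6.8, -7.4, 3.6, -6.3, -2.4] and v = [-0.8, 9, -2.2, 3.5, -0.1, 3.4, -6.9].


The inner product u . v = sum of u_i * v_i.
Term-by-term: 8.3 * -0.8, 6.6 * 9, 6.8 * -2.2, -7.4 * 3.5, 3.6 * -0.1, -6.3 * 3.4, -2.4 * -6.9
Products: -6.64, 59.4, -14.96, -25.9, -0.36, -21.42, 16.56
Sum = -6.64 + 59.4 + -14.96 + -25.9 + -0.36 + -21.42 + 16.56 = 6.68

6.68


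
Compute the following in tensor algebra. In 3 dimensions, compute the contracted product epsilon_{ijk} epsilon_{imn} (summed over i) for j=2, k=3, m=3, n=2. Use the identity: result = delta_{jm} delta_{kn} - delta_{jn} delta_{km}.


Using the identity: epsilon_{ijk} epsilon_{imn} = delta_{jm} delta_{kn} - delta_{jn} delta_{km}.
delta_{23} = 0
delta_{32} = 0
delta_{22} = 1
delta_{33} = 1
Result = 0 * 0 - 1 * 1 = 0 - 1 = -1

-1


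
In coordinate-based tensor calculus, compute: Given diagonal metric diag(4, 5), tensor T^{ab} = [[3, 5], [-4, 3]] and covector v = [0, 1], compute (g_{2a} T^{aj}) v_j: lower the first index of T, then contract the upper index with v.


Step 1: lower the first index. For a diagonal metric, g_{ia} T^{aj} = g_{ii} T^{ij} (no sum on i).
g_{22} = 5
S_2{}^1 = 5 * T^{21} = 5 * -4 = -20
S_2{}^2 = 5 * T^{22} = 5 * 3 = 15
Step 2: contract S_2{}^j with v_j.
S_2{}^1 * v_1 = -20 * 0 = 0
S_2{}^2 * v_2 = 15 * 1 = 15
Result = 0 + 15 = 15

15


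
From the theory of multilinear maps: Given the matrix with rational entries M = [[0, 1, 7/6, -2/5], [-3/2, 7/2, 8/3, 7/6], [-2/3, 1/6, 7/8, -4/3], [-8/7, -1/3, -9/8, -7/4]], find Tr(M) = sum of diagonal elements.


The trace is the sum of diagonal entries.
Diagonal: M[1,1] = 0, M[2,2] = 7/2, M[3,3] = 7/8, M[4,4] = -7/4
Tr(M) = 0 + 7/2 + 7/8 + -7/4
Computing step by step:
After adding M[1,1]: 0
After adding M[2,2]: 7/2
After adding M[3,3]: 35/8
After adding M[4,4]: 21/8
Tr(M) = 21/8

21/8


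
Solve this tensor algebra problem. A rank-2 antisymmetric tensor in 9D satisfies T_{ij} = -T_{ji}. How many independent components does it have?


An antisymmetric rank-2 tensor satisfies A_{ij} = -A_{ji}, so diagonal entries are zero.
The independent components are the upper-triangular entries: C(n, 2) = n(n-1)/2.
n = 9
C(9, 2) = 9 * 8 / 2 = 72 / 2 = 36

36


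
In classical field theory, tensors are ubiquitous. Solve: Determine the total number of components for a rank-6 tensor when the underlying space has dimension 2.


The number of components of a rank-r tensor in d dimensions is d^r.
Here d = 2 and r = 6.
2^6 = 64

64


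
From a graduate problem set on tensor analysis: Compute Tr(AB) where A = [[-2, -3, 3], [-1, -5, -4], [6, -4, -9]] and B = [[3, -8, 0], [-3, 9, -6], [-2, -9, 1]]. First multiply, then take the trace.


Tr(AB) = sum_i (AB)_{ii} where (AB)_{ii} = sum_k A_{ik} B_{ki}.
(AB)_{11} = -2*3 + -3*-3 + 3*-2 = -3
(AB)_{22} = -1*-8 + -5*9 + -4*-9 = -1
(AB)_{33} = 6*0 + -4*-6 + -9*1 = 15
Tr(AB) = -3 + -1 + 15 = 11

11


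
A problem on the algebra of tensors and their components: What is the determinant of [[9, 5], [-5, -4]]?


For a 2x2 matrix [[a, b], [c, d]], det = a*d - b*c.
a = 9, b = 5, c = -5, d = -4
a*d = 9 * -4 = -36
b*c = 5 * -5 = -25
det = -36 - -25 = -11

-11


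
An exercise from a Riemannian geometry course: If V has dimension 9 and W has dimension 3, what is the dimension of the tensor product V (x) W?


The dimension of a tensor product is the product of dimensions.
dim(V) = 9, dim(W) = 3
dim(V (x) W) = 9 * 3 = 27

27


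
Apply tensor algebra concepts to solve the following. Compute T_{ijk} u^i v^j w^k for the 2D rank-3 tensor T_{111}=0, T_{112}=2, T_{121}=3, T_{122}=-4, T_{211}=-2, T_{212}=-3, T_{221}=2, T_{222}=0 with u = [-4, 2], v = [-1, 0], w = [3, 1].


S = sum over i,j,k of T_{ijk} u_i v_j w_k. Expanding all 8 terms:
T_{111}*u_1*v_1*w_1 = 0*-4*-1*3 = 0  (running total: 0)
T_{112}*u_1*v_1*w_2 = 2*-4*-1*1 = 8  (running total: 8)
T_{121}*u_1*v_2*w_1 = 3*-4*0*3 = 0  (running total: 8)
T_{122}*u_1*v_2*w_2 = -4*-4*0*1 = 0  (running total: 8)
T_{211}*u_2*v_1*w_1 = -2*2*-1*3 = 12  (running total: 20)
T_{212}*u_2*v_1*w_2 = -3*2*-1*1 = 6  (running total: 26)
T_{221}*u_2*v_2*w_1 = 2*2*0*3 = 0  (running total: 26)
T_{222}*u_2*v_2*w_2 = 0*2*0*1 = 0  (running total: 26)
S = 26

26


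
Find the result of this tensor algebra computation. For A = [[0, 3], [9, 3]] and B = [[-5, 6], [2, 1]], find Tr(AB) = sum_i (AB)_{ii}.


Tr(AB) = sum_i (AB)_{ii} where (AB)_{ii} = sum_k A_{ik} B_{ki}.
(AB)_{11} = 0*-5 + 3*2 = 6
(AB)_{22} = 9*6 + 3*1 = 57
Tr(AB) = 6 + 57 = 63

63


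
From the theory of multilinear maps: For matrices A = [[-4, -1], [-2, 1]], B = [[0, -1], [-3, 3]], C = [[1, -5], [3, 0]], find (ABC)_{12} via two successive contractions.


(ABC)_{12} = sum_m (AB)_{1m} C_{m2}. First compute row 1 of AB.
(AB)_{11} = -4*0 + -1*-3 = 3
(AB)_{12} = -4*-1 + -1*3 = 1
Now contract with column 2 of C:
(AB)_{11} * C_{12} = 3 * -5 = -15
(AB)_{12} * C_{22} = 1 * 0 = 0
(ABC)_{12} = -15 + 0 = -15

-15


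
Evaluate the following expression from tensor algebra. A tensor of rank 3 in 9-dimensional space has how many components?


The number of components of a rank-r tensor in d dimensions is d^r.
Here d = 9 and r = 3.
9^3 = 729

729


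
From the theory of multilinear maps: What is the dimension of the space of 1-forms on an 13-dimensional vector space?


The dimension of the space of p-forms on an n-dimensional space is C(n, p).
n = 13, p = 1
C(13, 1) = 13! / (1! * 12!) = 13

13


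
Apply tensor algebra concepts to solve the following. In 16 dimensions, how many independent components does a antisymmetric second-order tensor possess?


A antisymmetric rank-2 tensor in d dimensions has d(d-1)/2 independent components.
d = 16
d(d-1)/2 = 16 * 15 / 2 = 240 / 2 = 120

120


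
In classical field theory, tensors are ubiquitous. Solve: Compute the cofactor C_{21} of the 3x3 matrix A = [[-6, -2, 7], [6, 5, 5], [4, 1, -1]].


To find cofactor C_{21}, delete row 2 and column 1.
The resulting 2x2 submatrix is: [[-2, 7], [1, -1]]
Minor M_{21} = -2*-1 - 7*1
  = 2 - 7 = -5
Sign = (-1)^(2+1) = (-1)^3 = -1
Cofactor C_{21} = -1 * -5 = 5

5


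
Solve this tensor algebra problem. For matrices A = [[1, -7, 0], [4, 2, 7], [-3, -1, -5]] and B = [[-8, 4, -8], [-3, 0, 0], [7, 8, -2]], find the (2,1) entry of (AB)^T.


(AB)^T_{ij} = (AB)_{ji} = sum_k A_{jk} B_{ki}.
For i=2, j=1 we need (AB)_{12}:
A_{11} * B_{12} = 1 * 4 = 4
A_{12} * B_{22} = -7 * 0 = 0
A_{13} * B_{32} = 0 * 8 = 0
Sum = 4 + 0 + 0 = 4

4
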